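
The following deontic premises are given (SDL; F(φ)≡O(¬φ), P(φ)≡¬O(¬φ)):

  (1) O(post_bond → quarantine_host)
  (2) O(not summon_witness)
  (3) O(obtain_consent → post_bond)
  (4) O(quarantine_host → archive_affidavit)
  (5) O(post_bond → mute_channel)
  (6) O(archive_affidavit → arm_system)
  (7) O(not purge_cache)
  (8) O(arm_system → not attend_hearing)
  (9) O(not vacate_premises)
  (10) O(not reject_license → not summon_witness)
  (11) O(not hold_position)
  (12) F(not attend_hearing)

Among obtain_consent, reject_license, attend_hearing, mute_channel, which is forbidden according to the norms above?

obtain_consent

Premise 12, F(not attend_hearing), is equivalent to O(attend_hearing).
Premise 8 is O(arm_system → not attend_hearing); contrapositively O(attend_hearing → not arm_system). Since O(attend_hearing) holds, K gives O(not arm_system).
Premise 6 is O(archive_affidavit → arm_system); contrapositively O(not arm_system → not archive_affidavit). Since O(not arm_system) holds, K gives O(not archive_affidavit).
Premise 4, O(quarantine_host → archive_affidavit), contraposes to O(not archive_affidavit → not quarantine_host); with O(not archive_affidavit) we get O(not quarantine_host).
The contrapositive of premise 1 (O(post_bond → quarantine_host)) is O(not quarantine_host → not post_bond), and O(not quarantine_host) is already established, so O(not post_bond).
Premise 3, O(obtain_consent → post_bond), contraposes to O(not post_bond → not obtain_consent); with O(not post_bond) we get O(not obtain_consent).
So O(not obtain_consent) holds, i.e. obtain_consent is forbidden. None of the other listed options is forbidden under the premises.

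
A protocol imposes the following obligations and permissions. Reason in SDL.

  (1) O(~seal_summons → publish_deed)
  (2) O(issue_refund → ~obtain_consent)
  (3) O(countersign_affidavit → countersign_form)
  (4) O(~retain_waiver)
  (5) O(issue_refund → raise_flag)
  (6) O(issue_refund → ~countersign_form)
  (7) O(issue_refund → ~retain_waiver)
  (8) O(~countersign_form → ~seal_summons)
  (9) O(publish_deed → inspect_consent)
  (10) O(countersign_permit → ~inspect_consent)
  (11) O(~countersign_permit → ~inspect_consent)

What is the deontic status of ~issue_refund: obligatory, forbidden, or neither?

Obligatory

Premises 11 and 10 are O(~countersign_permit → ~inspect_consent) and O(countersign_permit → ~inspect_consent); every ideal world satisfies ~countersign_permit or countersign_permit, so in either case ~inspect_consent holds — hence O(~inspect_consent).
Premise 9 is O(publish_deed → inspect_consent); contrapositively O(~inspect_consent → ~publish_deed). Since O(~inspect_consent) holds, K gives O(~publish_deed).
The contrapositive of premise 1 (O(~seal_summons → publish_deed)) is O(~publish_deed → seal_summons), and O(~publish_deed) is already established, so O(seal_summons).
Premise 8 is O(~countersign_form → ~seal_summons); contrapositively O(seal_summons → countersign_form). Since O(seal_summons) holds, K gives O(countersign_form).
Premise 6, O(issue_refund → ~countersign_form), contraposes to O(countersign_form → ~issue_refund); with O(countersign_form) we get O(~issue_refund).
Premises 2, 3, 4, 5, 7 do not contribute to this derivation.
Hence ~issue_refund is obligatory.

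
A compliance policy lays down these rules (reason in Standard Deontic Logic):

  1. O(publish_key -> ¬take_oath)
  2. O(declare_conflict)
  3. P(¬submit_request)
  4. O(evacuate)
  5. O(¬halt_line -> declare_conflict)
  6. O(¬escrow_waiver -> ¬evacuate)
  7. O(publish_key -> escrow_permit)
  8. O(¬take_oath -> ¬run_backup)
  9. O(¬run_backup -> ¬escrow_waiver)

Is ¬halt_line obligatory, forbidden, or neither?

Neither

Premise 5 is O(¬halt_line -> declare_conflict); even if O(declare_conflict) held, inferring O(¬halt_line) would be affirming the consequent — invalid.
No premise or chain of K-axiom applications forces O(¬halt_line), and none forces O(halt_line). So ¬halt_line is neither obligatory nor forbidden under these norms.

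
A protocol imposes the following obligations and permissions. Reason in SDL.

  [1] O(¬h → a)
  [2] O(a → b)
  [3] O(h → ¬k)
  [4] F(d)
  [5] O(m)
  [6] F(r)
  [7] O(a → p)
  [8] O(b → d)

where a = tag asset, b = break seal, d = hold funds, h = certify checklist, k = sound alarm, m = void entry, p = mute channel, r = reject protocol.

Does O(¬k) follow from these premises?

Yes

Premise 4, F(d), is equivalent to O(¬d).
Premise 8 is O(b → d); contrapositively O(¬d → ¬b). Since O(¬d) holds, K gives O(¬b).
Premise 2, O(a → b), contraposes to O(¬b → ¬a); with O(¬b) we get O(¬a).
Premise 1 is O(¬h → a); contrapositively O(¬a → h). Since O(¬a) holds, K gives O(h).
With premise 3, O(h → ¬k), the K-axiom yields O(¬k).
Premises 5, 6, 7 do not contribute to this derivation.
So O(¬k) follows.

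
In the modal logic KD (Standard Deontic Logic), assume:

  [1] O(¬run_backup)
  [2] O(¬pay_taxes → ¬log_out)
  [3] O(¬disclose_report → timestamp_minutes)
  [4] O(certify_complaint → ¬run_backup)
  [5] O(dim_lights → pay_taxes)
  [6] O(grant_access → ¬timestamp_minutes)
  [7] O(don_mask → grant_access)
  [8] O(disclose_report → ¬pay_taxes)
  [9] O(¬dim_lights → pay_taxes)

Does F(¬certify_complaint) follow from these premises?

Premise 4 is O(certify_complaint → ¬run_backup); even if O(¬run_backup) held, inferring O(certify_complaint) would be affirming the consequent — invalid.
No other premise forces O(certify_complaint). An ideal world satisfying every premise can still have ¬certify_complaint true, so F(¬certify_complaint) is not derivable.

No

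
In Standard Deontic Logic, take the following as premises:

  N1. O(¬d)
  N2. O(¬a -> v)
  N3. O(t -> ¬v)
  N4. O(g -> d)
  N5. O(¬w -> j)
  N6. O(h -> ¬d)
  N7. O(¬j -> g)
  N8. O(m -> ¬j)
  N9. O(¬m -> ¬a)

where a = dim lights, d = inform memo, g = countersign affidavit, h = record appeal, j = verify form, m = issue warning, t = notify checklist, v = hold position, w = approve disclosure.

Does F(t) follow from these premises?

Yes

Premise 1 gives O(¬d).
The contrapositive of premise 4 (O(g -> d)) is O(¬d -> ¬g), and O(¬d) is already established, so O(¬g).
The contrapositive of premise 7 (O(¬j -> g)) is O(¬g -> j), and O(¬g) is already established, so O(j).
Premise 8, O(m -> ¬j), contraposes to O(j -> ¬m); with O(j) we get O(¬m).
Applying K to premise 9 (O(¬m -> ¬a)) and O(¬m) yields O(¬a).
With premise 2, O(¬a -> v), the K-axiom yields O(v).
The contrapositive of premise 3 (O(t -> ¬v)) is O(v -> ¬t), and O(v) is already established, so O(¬t).
Premises 5, 6 do not contribute to this derivation.
So O(¬t) holds, i.e. F(t). The claim follows.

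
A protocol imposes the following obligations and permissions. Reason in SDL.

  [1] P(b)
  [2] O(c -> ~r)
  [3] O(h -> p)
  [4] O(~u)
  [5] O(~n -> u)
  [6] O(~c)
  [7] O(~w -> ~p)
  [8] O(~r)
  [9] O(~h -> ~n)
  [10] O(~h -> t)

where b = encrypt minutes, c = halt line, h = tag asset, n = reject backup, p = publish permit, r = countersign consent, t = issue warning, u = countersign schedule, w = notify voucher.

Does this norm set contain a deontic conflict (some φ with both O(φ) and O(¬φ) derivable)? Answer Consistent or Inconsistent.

Consistent

Premise 2 is O(c -> ~r); even if O(~r) held, inferring O(c) would be affirming the consequent — invalid.
So O(c) is not derivable, and the apparent clash with O(~c) does not arise.
A world satisfying every obligation exists (e.g. b=false, c=false, h=true, n=true, p=true, r=false, t=false, u=false, w=true); no atom is both obligatory and forbidden, so the set is consistent.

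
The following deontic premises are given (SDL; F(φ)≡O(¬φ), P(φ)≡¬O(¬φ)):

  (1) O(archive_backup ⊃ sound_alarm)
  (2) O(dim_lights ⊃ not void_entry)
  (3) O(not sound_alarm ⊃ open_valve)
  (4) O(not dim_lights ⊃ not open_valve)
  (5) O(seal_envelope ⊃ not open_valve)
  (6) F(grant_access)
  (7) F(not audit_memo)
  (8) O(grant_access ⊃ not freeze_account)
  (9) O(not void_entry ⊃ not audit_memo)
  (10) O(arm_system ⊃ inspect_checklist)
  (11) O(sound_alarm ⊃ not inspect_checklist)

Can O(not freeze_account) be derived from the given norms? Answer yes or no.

No

Premise 8 is O(grant_access ⊃ not freeze_account), but O(grant_access) is not derivable from the premises, so it does not yield O(not freeze_account).
No other premise forces O(not freeze_account). An ideal world satisfying every premise can still have not freeze_account false, so O(not freeze_account) is not derivable.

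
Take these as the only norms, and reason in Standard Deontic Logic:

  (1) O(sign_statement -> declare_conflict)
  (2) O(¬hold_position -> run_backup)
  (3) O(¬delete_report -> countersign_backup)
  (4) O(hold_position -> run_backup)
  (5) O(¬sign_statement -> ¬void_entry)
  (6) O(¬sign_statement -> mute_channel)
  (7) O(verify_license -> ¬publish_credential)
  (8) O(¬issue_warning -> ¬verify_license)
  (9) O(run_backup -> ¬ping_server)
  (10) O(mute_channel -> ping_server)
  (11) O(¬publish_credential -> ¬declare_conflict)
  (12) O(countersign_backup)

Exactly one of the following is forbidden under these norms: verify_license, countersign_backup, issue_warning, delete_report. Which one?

Premises 2 and 4 are O(¬hold_position -> run_backup) and O(hold_position -> run_backup); every ideal world satisfies ¬hold_position or hold_position, so in either case run_backup holds — hence O(run_backup).
With premise 9, O(run_backup -> ¬ping_server), the K-axiom yields O(¬ping_server).
Premise 10 is O(mute_channel -> ping_server); contrapositively O(¬ping_server -> ¬mute_channel). Since O(¬ping_server) holds, K gives O(¬mute_channel).
The contrapositive of premise 6 (O(¬sign_statement -> mute_channel)) is O(¬mute_channel -> sign_statement), and O(¬mute_channel) is already established, so O(sign_statement).
Applying K to premise 1 (O(sign_statement -> declare_conflict)) and O(sign_statement) yields O(declare_conflict).
The contrapositive of premise 11 (O(¬publish_credential -> ¬declare_conflict)) is O(declare_conflict -> publish_credential), and O(declare_conflict) is already established, so O(publish_credential).
Premise 7 is O(verify_license -> ¬publish_credential); contrapositively O(publish_credential -> ¬verify_license). Since O(publish_credential) holds, K gives O(¬verify_license).
So O(¬verify_license) holds, i.e. verify_license is forbidden. None of the other listed options is forbidden under the premises.

verify_license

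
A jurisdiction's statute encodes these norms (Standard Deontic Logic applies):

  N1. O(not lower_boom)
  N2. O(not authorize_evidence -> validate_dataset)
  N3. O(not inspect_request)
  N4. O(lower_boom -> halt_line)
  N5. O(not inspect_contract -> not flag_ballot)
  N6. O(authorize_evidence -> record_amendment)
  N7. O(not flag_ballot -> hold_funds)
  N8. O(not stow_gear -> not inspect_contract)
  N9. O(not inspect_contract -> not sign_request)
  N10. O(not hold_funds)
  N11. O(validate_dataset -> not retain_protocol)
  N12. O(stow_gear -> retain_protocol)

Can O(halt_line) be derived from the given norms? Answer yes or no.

Premise 4 is O(lower_boom -> halt_line), but O(lower_boom) is not derivable from the premises, so it does not yield O(halt_line).
No other premise forces O(halt_line). An ideal world satisfying every premise can still have halt_line false, so O(halt_line) is not derivable.

No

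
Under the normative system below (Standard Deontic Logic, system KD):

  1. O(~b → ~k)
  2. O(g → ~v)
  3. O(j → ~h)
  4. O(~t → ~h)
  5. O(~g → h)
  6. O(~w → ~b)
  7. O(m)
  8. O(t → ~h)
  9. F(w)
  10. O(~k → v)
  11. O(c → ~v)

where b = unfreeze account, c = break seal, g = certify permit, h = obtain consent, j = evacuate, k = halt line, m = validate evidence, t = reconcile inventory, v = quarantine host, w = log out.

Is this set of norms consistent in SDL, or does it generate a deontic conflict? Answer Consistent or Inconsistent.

Inconsistent

By case analysis on ~t: premise 4 gives O(~t → ~h) and premise 8 gives O(t → ~h), so O(~h) either way.
Premise 5, O(~g → h), contraposes to O(~h → g); with O(~h) we get O(g).
Applying K to premise 2 (O(g → ~v)) and O(g) yields O(~v).
Premise 10, O(~k → v), contraposes to O(~v → k); with O(~v) we get O(k).
The contrapositive of premise 1 (O(~b → ~k)) is O(k → b), and O(k) is already established, so O(b).
Premise 6, O(~w → ~b), contraposes to O(b → w); with O(b) we get O(w).
But premise 9, F(w), means O(~w).
We now have both O(w) and O(~w) — w is simultaneously obligatory and forbidden, violating the D-axiom.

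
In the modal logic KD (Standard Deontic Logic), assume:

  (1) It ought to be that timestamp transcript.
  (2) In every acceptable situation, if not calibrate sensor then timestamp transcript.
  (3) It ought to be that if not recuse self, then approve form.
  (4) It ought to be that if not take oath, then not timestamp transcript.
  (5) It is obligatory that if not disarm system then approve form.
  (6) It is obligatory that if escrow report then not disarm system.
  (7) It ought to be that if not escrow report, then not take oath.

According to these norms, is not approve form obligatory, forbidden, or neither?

Forbidden

Premise 1 states O(timestamp_transcript) outright.
Premise 4, O(¬take_oath → ¬timestamp_transcript), contraposes to O(timestamp_transcript → take_oath); with O(timestamp_transcript) we get O(take_oath).
The contrapositive of premise 7 (O(¬escrow_report → ¬take_oath)) is O(take_oath → escrow_report), and O(take_oath) is already established, so O(escrow_report).
Premise 6 is O(escrow_report → ¬disarm_system); since O(escrow_report), deontic closure gives O(¬disarm_system).
From O(¬disarm_system) and premise 5, O(¬disarm_system → approve_form), we obtain O(approve_form).
Premises 2, 3 do not contribute to this derivation.
Thus O(approve_form), which is F(¬approve_form): ¬approve_form is forbidden.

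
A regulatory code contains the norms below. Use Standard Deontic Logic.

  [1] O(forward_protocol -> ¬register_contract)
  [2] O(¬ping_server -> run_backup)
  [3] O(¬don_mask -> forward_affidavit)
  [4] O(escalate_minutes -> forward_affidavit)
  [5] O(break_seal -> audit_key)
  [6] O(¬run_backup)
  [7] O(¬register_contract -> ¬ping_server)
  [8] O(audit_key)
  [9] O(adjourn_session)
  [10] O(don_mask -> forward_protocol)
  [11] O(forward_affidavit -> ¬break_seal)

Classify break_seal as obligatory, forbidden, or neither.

Forbidden

Premise 6 states O(¬run_backup) outright.
Premise 2, O(¬ping_server -> run_backup), contraposes to O(¬run_backup -> ping_server); with O(¬run_backup) we get O(ping_server).
The contrapositive of premise 7 (O(¬register_contract -> ¬ping_server)) is O(ping_server -> register_contract), and O(ping_server) is already established, so O(register_contract).
Premise 1 is O(forward_protocol -> ¬register_contract); contrapositively O(register_contract -> ¬forward_protocol). Since O(register_contract) holds, K gives O(¬forward_protocol).
Premise 10 is O(don_mask -> forward_protocol); contrapositively O(¬forward_protocol -> ¬don_mask). Since O(¬forward_protocol) holds, K gives O(¬don_mask).
From O(¬don_mask) and premise 3, O(¬don_mask -> forward_affidavit), we obtain O(forward_affidavit).
With premise 11, O(forward_affidavit -> ¬break_seal), the K-axiom yields O(¬break_seal).
Premises 4, 5, 8, 9 do not contribute to this derivation.
Thus O(¬break_seal), which is F(break_seal): break_seal is forbidden.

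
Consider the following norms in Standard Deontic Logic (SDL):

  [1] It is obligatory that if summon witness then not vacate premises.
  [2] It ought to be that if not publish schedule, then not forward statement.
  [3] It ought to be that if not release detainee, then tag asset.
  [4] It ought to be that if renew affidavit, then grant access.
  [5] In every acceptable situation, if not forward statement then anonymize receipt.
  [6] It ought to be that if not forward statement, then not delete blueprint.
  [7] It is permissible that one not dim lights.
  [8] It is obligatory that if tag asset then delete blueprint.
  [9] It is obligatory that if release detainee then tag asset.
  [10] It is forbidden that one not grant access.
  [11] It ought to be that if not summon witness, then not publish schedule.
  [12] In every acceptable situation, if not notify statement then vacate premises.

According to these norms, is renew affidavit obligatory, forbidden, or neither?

Premise 4 is O(renew_affidavit → grant_access); even if O(grant_access) held, inferring O(renew_affidavit) would be affirming the consequent — invalid.
No premise or chain of K-axiom applications forces O(renew_affidavit), and none forces O(¬renew_affidavit). So renew_affidavit is neither obligatory nor forbidden under these norms.

Neither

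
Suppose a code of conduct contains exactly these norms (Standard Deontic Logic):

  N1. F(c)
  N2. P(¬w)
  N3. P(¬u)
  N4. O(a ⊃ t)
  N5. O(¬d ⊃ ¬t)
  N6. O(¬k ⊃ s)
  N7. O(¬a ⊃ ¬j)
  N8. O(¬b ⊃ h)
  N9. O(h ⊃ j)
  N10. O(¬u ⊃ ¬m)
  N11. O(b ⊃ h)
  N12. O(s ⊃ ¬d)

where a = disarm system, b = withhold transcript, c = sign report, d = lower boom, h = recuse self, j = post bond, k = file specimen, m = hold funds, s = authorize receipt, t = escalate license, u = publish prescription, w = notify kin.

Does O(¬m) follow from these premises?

Premise 10 is O(¬u ⊃ ¬m), but O(¬u) is not derivable from the premises (the permission P(¬u) asserts only ¬O(u), not O(¬u)), so it does not yield O(¬m).
No other premise forces O(¬m). An ideal world satisfying every premise can still have ¬m false, so O(¬m) is not derivable.

No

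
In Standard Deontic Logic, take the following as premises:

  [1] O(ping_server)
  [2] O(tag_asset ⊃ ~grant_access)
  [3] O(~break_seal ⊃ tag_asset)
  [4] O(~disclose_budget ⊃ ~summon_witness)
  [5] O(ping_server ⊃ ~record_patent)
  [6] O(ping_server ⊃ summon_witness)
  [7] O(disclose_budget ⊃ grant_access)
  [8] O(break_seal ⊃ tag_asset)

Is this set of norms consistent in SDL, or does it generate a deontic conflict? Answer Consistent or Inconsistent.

Premises 8 and 3 cover both cases: O(break_seal ⊃ tag_asset) and O(~break_seal ⊃ tag_asset). Since break_seal ∨ ~break_seal is a tautology, O(tag_asset) follows.
Premise 2 is O(tag_asset ⊃ ~grant_access); since O(tag_asset), deontic closure gives O(~grant_access).
The contrapositive of premise 7 (O(disclose_budget ⊃ grant_access)) is O(~grant_access ⊃ ~disclose_budget), and O(~grant_access) is already established, so O(~disclose_budget).
From O(~disclose_budget) and premise 4, O(~disclose_budget ⊃ ~summon_witness), we obtain O(~summon_witness).
Premise 6 is O(ping_server ⊃ summon_witness); contrapositively O(~summon_witness ⊃ ~ping_server). Since O(~summon_witness) holds, K gives O(~ping_server).
However, premise 1 gives O(ping_server).
We now have both O(~ping_server) and O(ping_server) — ping_server is simultaneously obligatory and forbidden, violating the D-axiom.

Inconsistent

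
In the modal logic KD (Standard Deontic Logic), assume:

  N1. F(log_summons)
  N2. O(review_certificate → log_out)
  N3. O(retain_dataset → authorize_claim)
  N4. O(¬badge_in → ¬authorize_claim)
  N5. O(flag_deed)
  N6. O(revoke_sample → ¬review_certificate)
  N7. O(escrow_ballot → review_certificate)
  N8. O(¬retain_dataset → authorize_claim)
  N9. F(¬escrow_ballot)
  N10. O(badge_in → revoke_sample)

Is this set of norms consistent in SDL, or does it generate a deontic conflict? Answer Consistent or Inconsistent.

Premises 8 and 3 cover both cases: O(¬retain_dataset → authorize_claim) and O(retain_dataset → authorize_claim). Since ¬retain_dataset ∨ retain_dataset is a tautology, O(authorize_claim) follows.
The contrapositive of premise 4 (O(¬badge_in → ¬authorize_claim)) is O(authorize_claim → badge_in), and O(authorize_claim) is already established, so O(badge_in).
Premise 10 is O(badge_in → revoke_sample); since O(badge_in), deontic closure gives O(revoke_sample).
With premise 6, O(revoke_sample → ¬review_certificate), the K-axiom yields O(¬review_certificate).
Premise 7 is O(escrow_ballot → review_certificate); contrapositively O(¬review_certificate → ¬escrow_ballot). Since O(¬review_certificate) holds, K gives O(¬escrow_ballot).
Yet premise 9 is F(¬escrow_ballot), i.e. O(escrow_ballot).
We now have both O(¬escrow_ballot) and O(escrow_ballot) — escrow_ballot is simultaneously obligatory and forbidden, violating the D-axiom.

Inconsistent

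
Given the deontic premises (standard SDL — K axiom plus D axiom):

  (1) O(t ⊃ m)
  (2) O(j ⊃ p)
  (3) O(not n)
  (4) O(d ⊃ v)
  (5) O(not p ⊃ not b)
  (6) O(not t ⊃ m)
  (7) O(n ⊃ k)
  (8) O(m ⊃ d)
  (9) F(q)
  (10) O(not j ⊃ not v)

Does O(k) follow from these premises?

Premise 7 is O(n ⊃ k), but O(n) is not derivable from the premises, so it does not yield O(k).
No other premise forces O(k). An ideal world satisfying every premise can still have k false, so O(k) is not derivable.

No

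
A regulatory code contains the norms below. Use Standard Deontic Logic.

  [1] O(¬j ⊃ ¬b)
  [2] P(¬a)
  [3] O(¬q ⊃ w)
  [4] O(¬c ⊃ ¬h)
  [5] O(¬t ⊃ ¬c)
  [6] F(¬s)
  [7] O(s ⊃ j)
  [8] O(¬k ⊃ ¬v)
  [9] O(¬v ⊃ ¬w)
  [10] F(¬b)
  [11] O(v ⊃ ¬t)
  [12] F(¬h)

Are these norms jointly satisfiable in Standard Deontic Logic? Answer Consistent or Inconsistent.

Premise 1 is O(¬j ⊃ ¬b), but O(¬j) is not derivable from the premises, so it does not yield O(¬b).
So O(¬b) is not derivable, and the apparent clash with O(b) does not arise.
A world satisfying every obligation exists (e.g. a=false, b=true, c=true, h=true, j=true, k=false, q=true, s=true, t=true, v=false, w=false); no atom is both obligatory and forbidden, so the set is consistent.

Consistent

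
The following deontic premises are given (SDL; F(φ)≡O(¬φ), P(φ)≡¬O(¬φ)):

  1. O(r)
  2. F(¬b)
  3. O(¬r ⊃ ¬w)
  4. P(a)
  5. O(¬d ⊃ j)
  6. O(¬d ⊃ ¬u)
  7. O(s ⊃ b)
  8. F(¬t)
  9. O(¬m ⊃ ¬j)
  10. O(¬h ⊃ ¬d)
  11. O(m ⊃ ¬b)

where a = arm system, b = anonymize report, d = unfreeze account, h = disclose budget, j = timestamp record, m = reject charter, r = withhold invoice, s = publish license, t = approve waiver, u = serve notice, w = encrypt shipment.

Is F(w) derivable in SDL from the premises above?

Premise 3 is O(¬r ⊃ ¬w), but O(¬r) is not derivable from the premises, so it does not yield O(¬w).
No other premise forces O(¬w). An ideal world satisfying every premise can still have w true, so F(w) is not derivable.

No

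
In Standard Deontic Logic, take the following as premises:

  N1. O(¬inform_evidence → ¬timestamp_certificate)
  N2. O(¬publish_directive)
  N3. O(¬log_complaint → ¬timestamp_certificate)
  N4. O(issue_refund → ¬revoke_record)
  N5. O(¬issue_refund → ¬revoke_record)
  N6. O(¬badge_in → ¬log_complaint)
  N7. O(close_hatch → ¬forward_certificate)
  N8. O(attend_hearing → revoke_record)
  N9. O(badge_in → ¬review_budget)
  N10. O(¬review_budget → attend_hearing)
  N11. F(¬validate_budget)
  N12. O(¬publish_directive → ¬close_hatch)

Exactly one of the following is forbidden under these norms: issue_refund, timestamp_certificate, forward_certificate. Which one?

timestamp_certificate

Premises 5 and 4 cover both cases: O(¬issue_refund → ¬revoke_record) and O(issue_refund → ¬revoke_record). Since ¬issue_refund ∨ issue_refund is a tautology, O(¬revoke_record) follows.
Premise 8, O(attend_hearing → revoke_record), contraposes to O(¬revoke_record → ¬attend_hearing); with O(¬revoke_record) we get O(¬attend_hearing).
Premise 10, O(¬review_budget → attend_hearing), contraposes to O(¬attend_hearing → review_budget); with O(¬attend_hearing) we get O(review_budget).
Premise 9, O(badge_in → ¬review_budget), contraposes to O(review_budget → ¬badge_in); with O(review_budget) we get O(¬badge_in).
From O(¬badge_in) and premise 6, O(¬badge_in → ¬log_complaint), we obtain O(¬log_complaint).
With premise 3, O(¬log_complaint → ¬timestamp_certificate), the K-axiom yields O(¬timestamp_certificate).
So O(¬timestamp_certificate) holds, i.e. timestamp_certificate is forbidden. None of the other listed options is forbidden under the premises.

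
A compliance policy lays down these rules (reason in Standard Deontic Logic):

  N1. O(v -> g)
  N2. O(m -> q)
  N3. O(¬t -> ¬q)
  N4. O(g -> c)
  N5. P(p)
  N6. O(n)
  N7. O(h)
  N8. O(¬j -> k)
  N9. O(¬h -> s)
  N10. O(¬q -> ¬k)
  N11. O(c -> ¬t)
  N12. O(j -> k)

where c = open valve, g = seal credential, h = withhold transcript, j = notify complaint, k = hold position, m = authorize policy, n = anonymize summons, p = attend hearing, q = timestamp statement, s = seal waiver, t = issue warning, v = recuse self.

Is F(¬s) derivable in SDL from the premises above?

Premise 9 is O(¬h -> s), but O(¬h) is not derivable from the premises, so it does not yield O(s).
No other premise forces O(s). An ideal world satisfying every premise can still have ¬s true, so F(¬s) is not derivable.

No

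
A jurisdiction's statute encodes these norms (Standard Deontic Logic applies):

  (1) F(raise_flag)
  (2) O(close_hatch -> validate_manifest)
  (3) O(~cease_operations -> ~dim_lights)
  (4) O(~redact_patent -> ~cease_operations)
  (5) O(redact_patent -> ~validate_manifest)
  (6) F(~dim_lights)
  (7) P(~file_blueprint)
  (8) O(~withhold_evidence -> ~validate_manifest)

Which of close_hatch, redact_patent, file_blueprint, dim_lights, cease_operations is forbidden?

close_hatch

Premise 6, F(~dim_lights), is equivalent to O(dim_lights).
Premise 3, O(~cease_operations -> ~dim_lights), contraposes to O(dim_lights -> cease_operations); with O(dim_lights) we get O(cease_operations).
Premise 4, O(~redact_patent -> ~cease_operations), contraposes to O(cease_operations -> redact_patent); with O(cease_operations) we get O(redact_patent).
From O(redact_patent) and premise 5, O(redact_patent -> ~validate_manifest), we obtain O(~validate_manifest).
Premise 2 is O(close_hatch -> validate_manifest); contrapositively O(~validate_manifest -> ~close_hatch). Since O(~validate_manifest) holds, K gives O(~close_hatch).
So O(~close_hatch) holds, i.e. close_hatch is forbidden. None of the other listed options is forbidden under the premises.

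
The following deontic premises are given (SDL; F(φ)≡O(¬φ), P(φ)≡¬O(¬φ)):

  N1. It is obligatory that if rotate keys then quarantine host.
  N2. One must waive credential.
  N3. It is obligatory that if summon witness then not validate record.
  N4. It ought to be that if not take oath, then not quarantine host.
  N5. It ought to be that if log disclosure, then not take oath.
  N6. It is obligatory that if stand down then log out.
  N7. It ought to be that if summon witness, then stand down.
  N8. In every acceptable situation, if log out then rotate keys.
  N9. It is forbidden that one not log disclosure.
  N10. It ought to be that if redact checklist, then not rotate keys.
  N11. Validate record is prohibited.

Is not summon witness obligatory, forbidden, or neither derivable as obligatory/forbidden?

Obligatory

F(¬log_disclosure) at premise 9 means O(log_disclosure).
Premise 5 is O(log_disclosure → ¬take_oath); since O(log_disclosure), deontic closure gives O(¬take_oath).
Premise 4 is O(¬take_oath → ¬quarantine_host); since O(¬take_oath), deontic closure gives O(¬quarantine_host).
The contrapositive of premise 1 (O(rotate_keys → quarantine_host)) is O(¬quarantine_host → ¬rotate_keys), and O(¬quarantine_host) is already established, so O(¬rotate_keys).
Premise 8, O(log_out → rotate_keys), contraposes to O(¬rotate_keys → ¬log_out); with O(¬rotate_keys) we get O(¬log_out).
Premise 6 is O(stand_down → log_out); contrapositively O(¬log_out → ¬stand_down). Since O(¬log_out) holds, K gives O(¬stand_down).
Premise 7, O(summon_witness → stand_down), contraposes to O(¬stand_down → ¬summon_witness); with O(¬stand_down) we get O(¬summon_witness).
Premises 2, 3, 10, 11 do not contribute to this derivation.
Hence ¬summon_witness is obligatory.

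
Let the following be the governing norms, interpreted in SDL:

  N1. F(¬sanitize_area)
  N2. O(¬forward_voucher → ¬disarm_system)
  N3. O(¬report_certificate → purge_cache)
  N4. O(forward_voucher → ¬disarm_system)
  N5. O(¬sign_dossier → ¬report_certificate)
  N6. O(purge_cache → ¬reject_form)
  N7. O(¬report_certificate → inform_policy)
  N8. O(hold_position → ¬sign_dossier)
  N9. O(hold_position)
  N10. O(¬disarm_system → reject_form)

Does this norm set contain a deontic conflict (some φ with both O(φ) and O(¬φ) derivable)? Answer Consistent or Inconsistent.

Inconsistent

By case analysis on forward_voucher: premise 4 gives O(forward_voucher → ¬disarm_system) and premise 2 gives O(¬forward_voucher → ¬disarm_system), so O(¬disarm_system) either way.
With premise 10, O(¬disarm_system → reject_form), the K-axiom yields O(reject_form).
The contrapositive of premise 6 (O(purge_cache → ¬reject_form)) is O(reject_form → ¬purge_cache), and O(reject_form) is already established, so O(¬purge_cache).
Premise 3 is O(¬report_certificate → purge_cache); contrapositively O(¬purge_cache → report_certificate). Since O(¬purge_cache) holds, K gives O(report_certificate).
Premise 5, O(¬sign_dossier → ¬report_certificate), contraposes to O(report_certificate → sign_dossier); with O(report_certificate) we get O(sign_dossier).
Premise 8 is O(hold_position → ¬sign_dossier); contrapositively O(sign_dossier → ¬hold_position). Since O(sign_dossier) holds, K gives O(¬hold_position).
But premise 9 directly asserts O(hold_position).
We now have both O(¬hold_position) and O(hold_position) — hold_position is simultaneously obligatory and forbidden, violating the D-axiom.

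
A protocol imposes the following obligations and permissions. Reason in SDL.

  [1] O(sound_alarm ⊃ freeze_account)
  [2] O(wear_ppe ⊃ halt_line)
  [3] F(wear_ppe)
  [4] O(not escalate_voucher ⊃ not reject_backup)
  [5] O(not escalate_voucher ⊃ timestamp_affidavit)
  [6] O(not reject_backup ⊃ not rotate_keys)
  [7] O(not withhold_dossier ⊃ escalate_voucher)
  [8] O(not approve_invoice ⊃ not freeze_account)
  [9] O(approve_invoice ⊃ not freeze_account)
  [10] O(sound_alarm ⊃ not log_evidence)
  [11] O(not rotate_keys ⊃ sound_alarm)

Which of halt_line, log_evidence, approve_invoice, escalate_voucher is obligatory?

escalate_voucher

Premises 9 and 8 are O(approve_invoice ⊃ not freeze_account) and O(not approve_invoice ⊃ not freeze_account); every ideal world satisfies approve_invoice or not approve_invoice, so in either case not freeze_account holds — hence O(not freeze_account).
Premise 1, O(sound_alarm ⊃ freeze_account), contraposes to O(not freeze_account ⊃ not sound_alarm); with O(not freeze_account) we get O(not sound_alarm).
Premise 11 is O(not rotate_keys ⊃ sound_alarm); contrapositively O(not sound_alarm ⊃ rotate_keys). Since O(not sound_alarm) holds, K gives O(rotate_keys).
Premise 6, O(not reject_backup ⊃ not rotate_keys), contraposes to O(rotate_keys ⊃ reject_backup); with O(rotate_keys) we get O(reject_backup).
Premise 4 is O(not escalate_voucher ⊃ not reject_backup); contrapositively O(reject_backup ⊃ escalate_voucher). Since O(reject_backup) holds, K gives O(escalate_voucher).
So O(escalate_voucher) holds — escalate_voucher is obligatory. None of the other listed options is made obligatory by any chain of premises.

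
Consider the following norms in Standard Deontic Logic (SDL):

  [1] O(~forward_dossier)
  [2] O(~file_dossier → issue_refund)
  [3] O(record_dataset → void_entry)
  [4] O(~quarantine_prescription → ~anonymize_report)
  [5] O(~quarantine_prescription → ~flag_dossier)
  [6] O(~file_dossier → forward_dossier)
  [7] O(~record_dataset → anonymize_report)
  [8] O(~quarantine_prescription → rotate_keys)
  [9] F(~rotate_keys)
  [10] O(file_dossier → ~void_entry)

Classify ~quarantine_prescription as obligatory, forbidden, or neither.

Premise 1 gives O(~forward_dossier).
The contrapositive of premise 6 (O(~file_dossier → forward_dossier)) is O(~forward_dossier → file_dossier), and O(~forward_dossier) is already established, so O(file_dossier).
Applying K to premise 10 (O(file_dossier → ~void_entry)) and O(file_dossier) yields O(~void_entry).
The contrapositive of premise 3 (O(record_dataset → void_entry)) is O(~void_entry → ~record_dataset), and O(~void_entry) is already established, so O(~record_dataset).
Applying K to premise 7 (O(~record_dataset → anonymize_report)) and O(~record_dataset) yields O(anonymize_report).
The contrapositive of premise 4 (O(~quarantine_prescription → ~anonymize_report)) is O(anonymize_report → quarantine_prescription), and O(anonymize_report) is already established, so O(quarantine_prescription).
Premises 2, 5, 8, 9 do not contribute to this derivation.
Thus O(quarantine_prescription), which is F(~quarantine_prescription): ~quarantine_prescription is forbidden.

Forbidden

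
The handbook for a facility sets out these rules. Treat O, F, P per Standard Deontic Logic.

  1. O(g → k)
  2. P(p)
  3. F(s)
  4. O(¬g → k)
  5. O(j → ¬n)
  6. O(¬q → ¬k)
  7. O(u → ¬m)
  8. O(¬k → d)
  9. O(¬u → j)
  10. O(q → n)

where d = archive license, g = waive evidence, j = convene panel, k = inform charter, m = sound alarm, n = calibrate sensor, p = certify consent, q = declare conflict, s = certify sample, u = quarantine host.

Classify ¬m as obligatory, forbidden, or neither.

Obligatory

By case analysis on g: premise 1 gives O(g → k) and premise 4 gives O(¬g → k), so O(k) either way.
Premise 6, O(¬q → ¬k), contraposes to O(k → q); with O(k) we get O(q).
Applying K to premise 10 (O(q → n)) and O(q) yields O(n).
Premise 5 is O(j → ¬n); contrapositively O(n → ¬j). Since O(n) holds, K gives O(¬j).
Premise 9 is O(¬u → j); contrapositively O(¬j → u). Since O(¬j) holds, K gives O(u).
Applying K to premise 7 (O(u → ¬m)) and O(u) yields O(¬m).
Premises 2, 3, 8 do not contribute to this derivation.
Hence ¬m is obligatory.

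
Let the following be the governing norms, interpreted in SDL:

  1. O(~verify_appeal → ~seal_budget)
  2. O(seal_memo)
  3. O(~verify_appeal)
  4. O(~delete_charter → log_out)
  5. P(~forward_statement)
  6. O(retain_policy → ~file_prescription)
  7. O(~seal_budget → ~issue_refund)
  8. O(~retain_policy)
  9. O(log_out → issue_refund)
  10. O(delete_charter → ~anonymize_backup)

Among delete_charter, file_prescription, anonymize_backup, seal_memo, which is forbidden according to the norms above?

anonymize_backup

From premise 3 we have O(~verify_appeal).
With premise 1, O(~verify_appeal → ~seal_budget), the K-axiom yields O(~seal_budget).
From O(~seal_budget) and premise 7, O(~seal_budget → ~issue_refund), we obtain O(~issue_refund).
Premise 9 is O(log_out → issue_refund); contrapositively O(~issue_refund → ~log_out). Since O(~issue_refund) holds, K gives O(~log_out).
Premise 4 is O(~delete_charter → log_out); contrapositively O(~log_out → delete_charter). Since O(~log_out) holds, K gives O(delete_charter).
From O(delete_charter) and premise 10, O(delete_charter → ~anonymize_backup), we obtain O(~anonymize_backup).
So O(~anonymize_backup) holds, i.e. anonymize_backup is forbidden. None of the other listed options is forbidden under the premises.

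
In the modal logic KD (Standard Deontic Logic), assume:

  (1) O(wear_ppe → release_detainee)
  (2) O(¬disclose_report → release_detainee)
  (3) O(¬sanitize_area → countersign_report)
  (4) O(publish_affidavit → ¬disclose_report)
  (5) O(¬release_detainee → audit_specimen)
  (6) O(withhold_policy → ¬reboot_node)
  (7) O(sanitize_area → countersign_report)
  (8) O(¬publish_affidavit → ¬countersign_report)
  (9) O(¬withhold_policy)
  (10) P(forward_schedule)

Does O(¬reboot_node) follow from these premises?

No

Premise 6 is O(withhold_policy → ¬reboot_node), but O(withhold_policy) is not derivable from the premises, so it does not yield O(¬reboot_node).
No other premise forces O(¬reboot_node). An ideal world satisfying every premise can still have ¬reboot_node false, so O(¬reboot_node) is not derivable.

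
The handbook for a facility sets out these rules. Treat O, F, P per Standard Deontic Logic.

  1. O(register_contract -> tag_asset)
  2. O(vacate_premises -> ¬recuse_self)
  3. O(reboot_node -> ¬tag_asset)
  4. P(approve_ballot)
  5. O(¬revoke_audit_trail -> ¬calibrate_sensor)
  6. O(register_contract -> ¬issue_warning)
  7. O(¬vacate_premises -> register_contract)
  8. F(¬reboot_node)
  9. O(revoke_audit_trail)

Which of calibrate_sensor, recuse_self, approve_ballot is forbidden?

recuse_self

F(¬reboot_node) at premise 8 means O(reboot_node).
Applying K to premise 3 (O(reboot_node -> ¬tag_asset)) and O(reboot_node) yields O(¬tag_asset).
Premise 1 is O(register_contract -> tag_asset); contrapositively O(¬tag_asset -> ¬register_contract). Since O(¬tag_asset) holds, K gives O(¬register_contract).
Premise 7 is O(¬vacate_premises -> register_contract); contrapositively O(¬register_contract -> vacate_premises). Since O(¬register_contract) holds, K gives O(vacate_premises).
Premise 2 is O(vacate_premises -> ¬recuse_self); since O(vacate_premises), deontic closure gives O(¬recuse_self).
So O(¬recuse_self) holds, i.e. recuse_self is forbidden. None of the other listed options is forbidden under the premises.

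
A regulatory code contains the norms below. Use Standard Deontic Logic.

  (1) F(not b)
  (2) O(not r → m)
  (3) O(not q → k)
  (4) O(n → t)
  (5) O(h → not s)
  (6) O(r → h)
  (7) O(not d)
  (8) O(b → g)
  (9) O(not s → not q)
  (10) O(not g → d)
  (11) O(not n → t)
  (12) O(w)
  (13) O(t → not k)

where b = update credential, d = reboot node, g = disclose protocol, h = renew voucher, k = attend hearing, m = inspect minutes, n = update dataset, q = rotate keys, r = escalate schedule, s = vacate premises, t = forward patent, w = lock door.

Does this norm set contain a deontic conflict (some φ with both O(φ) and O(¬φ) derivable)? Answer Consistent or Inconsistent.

Consistent

Premise 10 is O(not g → d), but O(not g) is not derivable from the premises, so it does not yield O(d).
So O(d) is not derivable, and the apparent clash with O(not d) does not arise.
A world satisfying every obligation exists (e.g. b=true, d=false, g=true, h=false, k=false, m=true, n=false, q=true, r=false, s=true, t=true, w=true); no atom is both obligatory and forbidden, so the set is consistent.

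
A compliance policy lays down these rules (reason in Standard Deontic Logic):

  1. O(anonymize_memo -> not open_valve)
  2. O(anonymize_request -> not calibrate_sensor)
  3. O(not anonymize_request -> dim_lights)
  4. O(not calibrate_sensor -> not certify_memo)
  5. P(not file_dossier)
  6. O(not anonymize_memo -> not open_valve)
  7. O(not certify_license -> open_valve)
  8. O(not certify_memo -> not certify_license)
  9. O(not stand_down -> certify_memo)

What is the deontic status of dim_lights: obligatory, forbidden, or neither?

Obligatory

Premises 1 and 6 are O(anonymize_memo -> not open_valve) and O(not anonymize_memo -> not open_valve); every ideal world satisfies anonymize_memo or not anonymize_memo, so in either case not open_valve holds — hence O(not open_valve).
Premise 7, O(not certify_license -> open_valve), contraposes to O(not open_valve -> certify_license); with O(not open_valve) we get O(certify_license).
The contrapositive of premise 8 (O(not certify_memo -> not certify_license)) is O(certify_license -> certify_memo), and O(certify_license) is already established, so O(certify_memo).
Premise 4, O(not calibrate_sensor -> not certify_memo), contraposes to O(certify_memo -> calibrate_sensor); with O(certify_memo) we get O(calibrate_sensor).
The contrapositive of premise 2 (O(anonymize_request -> not calibrate_sensor)) is O(calibrate_sensor -> not anonymize_request), and O(calibrate_sensor) is already established, so O(not anonymize_request).
From O(not anonymize_request) and premise 3, O(not anonymize_request -> dim_lights), we obtain O(dim_lights).
Premises 5, 9 do not contribute to this derivation.
Hence dim_lights is obligatory.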